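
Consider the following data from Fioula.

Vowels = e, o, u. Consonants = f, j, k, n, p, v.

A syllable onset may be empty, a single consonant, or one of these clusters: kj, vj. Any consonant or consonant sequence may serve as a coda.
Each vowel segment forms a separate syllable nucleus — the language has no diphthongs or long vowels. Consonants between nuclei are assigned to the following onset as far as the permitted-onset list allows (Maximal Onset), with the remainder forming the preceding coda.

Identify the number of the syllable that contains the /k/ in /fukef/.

Vowels present: u, e; each is a nucleus, giving 2 syllables.
V1 /u/ – V2 /e/: /k/ → onset of the next syllable (single consonants are always licit onsets).
So the parse is fu.kef.
The /k/ is in the onset of syllable 2 (/kef/).

2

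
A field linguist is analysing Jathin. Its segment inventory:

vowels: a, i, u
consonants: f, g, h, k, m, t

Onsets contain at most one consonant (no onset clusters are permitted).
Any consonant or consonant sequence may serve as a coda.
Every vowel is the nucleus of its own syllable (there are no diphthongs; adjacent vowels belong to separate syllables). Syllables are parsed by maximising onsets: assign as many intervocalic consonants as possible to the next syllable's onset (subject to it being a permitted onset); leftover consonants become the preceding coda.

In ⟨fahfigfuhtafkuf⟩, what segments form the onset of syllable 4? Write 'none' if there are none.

t

The vowels are a, i, u, a, u — 5 nuclei, so 5 syllables.
Between /a/ (V1) and /i/ (V2): /hf/; trying suffixes from longest down, /f/ is the first permitted one, so coda /h/ | onset /f/.
Between /i/ (V2) and /u/ (V3): /gf/ — longest licit onset from the right is /f/, leaving /g/ as coda.
Between /u/ (V3) and /a/ (V4): /ht/; trying suffixes from longest down, /t/ is the first permitted one, so coda /h/ | onset /t/.
Between /a/ (V4) and /u/ (V5): /fk/; trying suffixes from longest down, /k/ is the first permitted one, so coda /f/ | onset /k/.
Result: fah.fig.fuh.taf.kuf.
Syllable 4 is /taf/: onset /t/, nucleus /a/, coda /f/.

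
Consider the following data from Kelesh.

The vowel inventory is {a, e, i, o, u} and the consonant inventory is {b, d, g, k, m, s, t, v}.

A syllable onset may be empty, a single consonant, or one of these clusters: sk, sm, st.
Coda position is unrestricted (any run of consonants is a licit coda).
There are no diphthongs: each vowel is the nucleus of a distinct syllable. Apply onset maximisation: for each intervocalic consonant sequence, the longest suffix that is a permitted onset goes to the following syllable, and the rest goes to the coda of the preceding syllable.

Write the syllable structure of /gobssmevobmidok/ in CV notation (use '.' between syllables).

CVCC.CCV.CVC.CV.CVC

The vowels are o, e, o, i, o — 5 nuclei, so 5 syllables.
V1 /o/ – V2 /e/: /bssm/ — longest licit onset from the right is /sm/, leaving /bs/ as coda.
V2 /e/ – V3 /o/: /v/ → onset of the next syllable (single consonants are always licit onsets).
V3 /o/ – V4 /i/: /bm/ — longest licit onset from the right is /m/, leaving /b/ as coda.
V4 /i/ – V5 /o/: /d/ → onset of the next syllable (single consonants are always licit onsets).
Result: gobs.sme.vob.mi.dok.
Mapping each syllable to C/V: /gobs/ → CVCC, /sme/ → CCV, /vob/ → CVC, /mi/ → CV, /dok/ → CVC.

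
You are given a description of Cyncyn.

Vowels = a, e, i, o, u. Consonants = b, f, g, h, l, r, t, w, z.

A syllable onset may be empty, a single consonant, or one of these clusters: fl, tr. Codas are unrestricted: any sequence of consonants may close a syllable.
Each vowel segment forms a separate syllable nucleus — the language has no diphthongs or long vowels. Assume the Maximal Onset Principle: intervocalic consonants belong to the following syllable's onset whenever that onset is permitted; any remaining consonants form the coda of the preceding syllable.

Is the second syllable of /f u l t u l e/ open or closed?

open

Vowels present: u, u, e; each is a nucleus, giving 3 syllables.
Between /u/ (V1) and /u/ (V2): cluster /lt/ — the longest permitted-onset suffix is /t/; onset = /t/, preceding coda = /l/.
Between /u/ (V2) and /e/ (V3): just /l/ — single C goes to the following onset.
Putting it together: ful.tu.le.
Syllable 2 is /tu/; it ends in its nucleus with no coda, so it is open.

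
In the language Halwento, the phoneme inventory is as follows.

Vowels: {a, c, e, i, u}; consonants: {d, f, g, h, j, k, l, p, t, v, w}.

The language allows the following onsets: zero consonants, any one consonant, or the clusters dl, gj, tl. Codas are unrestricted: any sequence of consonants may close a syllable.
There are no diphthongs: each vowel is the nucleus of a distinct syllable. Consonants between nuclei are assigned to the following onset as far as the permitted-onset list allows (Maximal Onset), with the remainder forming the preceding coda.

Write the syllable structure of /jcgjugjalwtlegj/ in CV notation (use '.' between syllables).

CV.CCV.CCVCC.CCVCC

The vowels are c, u, a, e — 4 nuclei, so 4 syllables.
Between /c/ (V1) and /u/ (V2): cluster /gj/ — /gj/ is itself a permitted onset, so the whole cluster goes right; preceding coda = ∅.
Between /u/ (V2) and /a/ (V3): /gj/ is a licit onset in full, so it all attaches to the next syllable.
Between /a/ (V3) and /e/ (V4): cluster /lwtl/ — the longest permitted-onset suffix is /tl/; onset = /tl/, preceding coda = /lw/.
Result: jc.gju.gjalw.tlegj.
Mapping each syllable to C/V: /jc/ → CV, /gju/ → CCV, /gjalw/ → CCVCC, /tlegj/ → CCVCC.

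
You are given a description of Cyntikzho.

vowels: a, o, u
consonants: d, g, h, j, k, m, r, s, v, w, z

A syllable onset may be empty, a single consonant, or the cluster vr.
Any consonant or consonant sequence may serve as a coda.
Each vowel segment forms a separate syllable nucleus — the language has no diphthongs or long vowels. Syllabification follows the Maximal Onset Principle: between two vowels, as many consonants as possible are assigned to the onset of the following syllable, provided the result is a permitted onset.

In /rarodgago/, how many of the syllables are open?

The vowels are a, o, a, o — 4 nuclei, so 4 syllables.
V1 /a/ – V2 /o/: just /r/ — single C goes to the following onset.
V2 /o/ – V3 /a/: /dg/ splits as /d/ + /g/ (/g/ is the longest suffix that is a licit onset).
V3 /a/ – V4 /o/: /g/ is a single consonant, so it becomes the next onset.
Result: ra.rod.ga.go.
Classifying each syllable: /ra/ (open), /rod/ (closed), /ga/ (open), /go/ (open).
Open syllables: 3.

3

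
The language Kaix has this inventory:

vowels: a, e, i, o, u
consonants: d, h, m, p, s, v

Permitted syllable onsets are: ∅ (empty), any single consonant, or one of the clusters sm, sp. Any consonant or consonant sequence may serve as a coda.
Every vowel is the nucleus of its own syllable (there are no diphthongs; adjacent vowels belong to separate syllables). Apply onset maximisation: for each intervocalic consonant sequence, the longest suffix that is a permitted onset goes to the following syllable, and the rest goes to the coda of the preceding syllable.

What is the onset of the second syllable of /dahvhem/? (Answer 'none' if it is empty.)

h

The vowels are a, e — 2 nuclei, so 2 syllables.
Between /a/ (V1) and /e/ (V2): /hvh/ splits as /hv/ + /h/ (/h/ is the longest suffix that is a licit onset).
Syllabification: dahv.hem.
Syllable 2 is /hem/: onset /h/, nucleus /e/, coda /m/.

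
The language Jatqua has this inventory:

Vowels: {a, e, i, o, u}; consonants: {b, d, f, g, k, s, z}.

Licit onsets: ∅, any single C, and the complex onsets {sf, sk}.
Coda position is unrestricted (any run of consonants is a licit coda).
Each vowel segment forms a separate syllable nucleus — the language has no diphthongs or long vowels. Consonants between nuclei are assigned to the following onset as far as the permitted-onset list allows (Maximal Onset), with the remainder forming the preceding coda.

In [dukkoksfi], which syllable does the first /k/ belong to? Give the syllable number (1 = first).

Nuclei (vowels): u, o, i → 3 syllables.
σ1/σ2 boundary: /kk/ — longest licit onset from the right is /k/, leaving /k/ as coda.
σ2/σ3 boundary: /ksf/; trying suffixes from longest down, /sf/ is the first permitted one, so coda /k/ | onset /sf/.
Syllabification: duk.kok.sfi.
The first /k/ is in the coda of syllable 1 (/duk/).

1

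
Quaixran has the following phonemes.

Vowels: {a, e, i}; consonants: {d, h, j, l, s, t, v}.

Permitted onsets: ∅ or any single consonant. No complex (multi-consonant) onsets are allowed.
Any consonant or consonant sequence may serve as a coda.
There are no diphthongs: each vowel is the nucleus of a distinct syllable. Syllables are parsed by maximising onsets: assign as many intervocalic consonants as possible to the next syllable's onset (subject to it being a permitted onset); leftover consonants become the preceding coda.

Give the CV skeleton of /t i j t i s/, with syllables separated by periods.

Vowels present: i, i; each is a nucleus, giving 2 syllables.
V1 /i/ – V2 /i/: cluster /jt/ — the longest permitted-onset suffix is /t/; onset = /t/, preceding coda = /j/.
Putting it together: tij.tis.
Mapping each syllable to C/V: /tij/ → CVC, /tis/ → CVC.

CVC.CVC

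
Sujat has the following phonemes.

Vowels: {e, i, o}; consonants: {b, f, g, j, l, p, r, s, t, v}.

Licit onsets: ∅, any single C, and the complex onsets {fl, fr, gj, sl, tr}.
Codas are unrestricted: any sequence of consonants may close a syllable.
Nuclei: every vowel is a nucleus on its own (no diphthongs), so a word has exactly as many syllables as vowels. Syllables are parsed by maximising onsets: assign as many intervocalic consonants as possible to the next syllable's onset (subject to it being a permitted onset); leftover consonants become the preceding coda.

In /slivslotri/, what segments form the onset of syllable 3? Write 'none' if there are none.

tr

Nuclei (vowels): i, o, i → 3 syllables.
V1 /i/ – V2 /o/: /vsl/ splits as /v/ + /sl/ (/sl/ is the longest suffix that is a licit onset).
V2 /o/ – V3 /i/: cluster /tr/ — /tr/ is itself a permitted onset, so the whole cluster goes right; preceding coda = ∅.
Putting it together: sliv.slo.tri.
Syllable 3 is /tri/: onset /tr/, nucleus /i/, coda ∅.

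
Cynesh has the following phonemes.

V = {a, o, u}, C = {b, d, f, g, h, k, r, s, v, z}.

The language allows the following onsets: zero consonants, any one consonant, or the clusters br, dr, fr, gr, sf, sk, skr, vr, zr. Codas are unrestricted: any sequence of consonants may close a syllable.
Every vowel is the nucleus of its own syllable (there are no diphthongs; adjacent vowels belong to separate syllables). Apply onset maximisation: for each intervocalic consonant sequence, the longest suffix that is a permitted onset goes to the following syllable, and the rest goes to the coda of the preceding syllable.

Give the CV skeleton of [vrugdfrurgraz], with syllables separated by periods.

Vowels present: u, u, a; each is a nucleus, giving 3 syllables.
/u…u/ gap (V1→V2): /gdfr/ — longest licit onset from the right is /fr/, leaving /gd/ as coda.
/u…a/ gap (V2→V3): /rgr/ — longest licit onset from the right is /gr/, leaving /r/ as coda.
Result: vrugd.frur.graz.
Mapping each syllable to C/V: /vrugd/ → CCVCC, /frur/ → CCVC, /graz/ → CCVC.

CCVCC.CCVC.CCVC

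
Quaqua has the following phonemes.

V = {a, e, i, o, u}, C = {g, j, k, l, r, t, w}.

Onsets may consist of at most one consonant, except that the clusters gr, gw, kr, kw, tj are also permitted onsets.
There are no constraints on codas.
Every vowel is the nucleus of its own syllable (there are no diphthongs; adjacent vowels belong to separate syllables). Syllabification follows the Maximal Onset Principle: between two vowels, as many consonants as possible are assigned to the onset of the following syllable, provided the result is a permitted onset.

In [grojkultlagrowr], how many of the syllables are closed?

The vowels are o, u, a, o — 4 nuclei, so 4 syllables.
/o…u/ gap (V1→V2): /jk/ splits as /j/ + /k/ (/k/ is the longest suffix that is a licit onset).
/u…a/ gap (V2→V3): /ltl/ splits as /lt/ + /l/ (/l/ is the longest suffix that is a licit onset).
/a…o/ gap (V3→V4): /gr/ — entire cluster is a permitted onset → onset /gr/, coda ∅.
Result: groj.kult.la.growr.
Classifying each syllable: /groj/ (closed), /kult/ (closed), /la/ (open), /growr/ (closed).
Closed syllables: 3.

3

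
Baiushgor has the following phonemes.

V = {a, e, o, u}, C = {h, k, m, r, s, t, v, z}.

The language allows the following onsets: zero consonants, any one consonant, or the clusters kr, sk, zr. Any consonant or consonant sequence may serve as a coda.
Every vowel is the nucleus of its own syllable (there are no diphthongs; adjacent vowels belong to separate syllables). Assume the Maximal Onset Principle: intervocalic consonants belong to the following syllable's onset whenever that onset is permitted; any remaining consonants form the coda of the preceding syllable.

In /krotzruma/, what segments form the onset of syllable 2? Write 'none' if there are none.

Nuclei (vowels): o, u, a → 3 syllables.
V1 /o/ – V2 /u/: /tzr/ splits as /t/ + /zr/ (/zr/ is the longest suffix that is a licit onset).
V2 /u/ – V3 /a/: /m/ is a single consonant, so it becomes the next onset.
Result: krot.zru.ma.
Syllable 2 is /zru/: onset /zr/, nucleus /u/, coda ∅.

zr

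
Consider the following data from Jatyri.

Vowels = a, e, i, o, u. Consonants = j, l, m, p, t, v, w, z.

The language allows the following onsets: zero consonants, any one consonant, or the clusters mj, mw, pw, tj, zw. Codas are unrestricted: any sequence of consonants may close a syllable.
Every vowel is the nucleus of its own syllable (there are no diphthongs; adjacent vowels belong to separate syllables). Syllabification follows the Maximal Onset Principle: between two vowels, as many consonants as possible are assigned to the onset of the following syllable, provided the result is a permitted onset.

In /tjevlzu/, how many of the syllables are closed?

1

The vowels are e, u — 2 nuclei, so 2 syllables.
/e…u/ gap (V1→V2): cluster /vlz/ — the longest permitted-onset suffix is /z/; onset = /z/, preceding coda = /vl/.
Syllabification: tjevl.zu.
Classifying each syllable: /tjevl/ (closed), /zu/ (open).
Closed syllables: 1.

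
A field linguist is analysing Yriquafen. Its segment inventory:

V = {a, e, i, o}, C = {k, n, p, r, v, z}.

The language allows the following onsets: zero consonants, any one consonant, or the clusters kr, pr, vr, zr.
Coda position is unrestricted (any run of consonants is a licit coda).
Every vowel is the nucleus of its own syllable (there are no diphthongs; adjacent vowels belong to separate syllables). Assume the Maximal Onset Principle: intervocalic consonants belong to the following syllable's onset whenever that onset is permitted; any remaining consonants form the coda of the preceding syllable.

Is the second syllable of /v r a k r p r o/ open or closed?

The vowels are a, o — 2 nuclei, so 2 syllables.
/a…o/ gap (V1→V2): /krpr/; trying suffixes from longest down, /pr/ is the first permitted one, so coda /kr/ | onset /pr/.
So the parse is vrakr.pro.
Syllable 2 is /pro/; it ends in its nucleus with no coda, so it is open.

open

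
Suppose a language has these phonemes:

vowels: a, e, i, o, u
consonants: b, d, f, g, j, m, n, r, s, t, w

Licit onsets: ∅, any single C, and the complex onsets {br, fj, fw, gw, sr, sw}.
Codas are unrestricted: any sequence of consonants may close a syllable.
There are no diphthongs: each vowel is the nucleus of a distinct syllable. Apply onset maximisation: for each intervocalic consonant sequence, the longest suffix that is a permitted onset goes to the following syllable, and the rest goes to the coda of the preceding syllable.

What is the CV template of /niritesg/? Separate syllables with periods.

Nuclei (vowels): i, i, e → 3 syllables.
/i…i/ gap (V1→V2): /r/ → onset of the next syllable (single consonants are always licit onsets).
/i…e/ gap (V2→V3): /t/ is a single consonant, so it becomes the next onset.
Syllabification: ni.ri.tesg.
Mapping each syllable to C/V: /ni/ → CV, /ri/ → CV, /tesg/ → CVCC.

CV.CV.CVCC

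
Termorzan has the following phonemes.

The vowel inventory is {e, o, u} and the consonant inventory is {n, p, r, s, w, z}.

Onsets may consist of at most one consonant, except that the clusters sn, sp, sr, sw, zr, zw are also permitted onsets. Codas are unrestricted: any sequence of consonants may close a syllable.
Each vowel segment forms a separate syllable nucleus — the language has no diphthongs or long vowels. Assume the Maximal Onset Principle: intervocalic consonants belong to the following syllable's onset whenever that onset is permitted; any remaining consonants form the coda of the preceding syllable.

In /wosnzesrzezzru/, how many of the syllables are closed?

The vowels are o, e, e, u — 4 nuclei, so 4 syllables.
/o…e/ gap (V1→V2): /snz/; trying suffixes from longest down, /z/ is the first permitted one, so coda /sn/ | onset /z/.
/e…e/ gap (V2→V3): cluster /srz/ — the longest permitted-onset suffix is /z/; onset = /z/, preceding coda = /sr/.
/e…u/ gap (V3→V4): /zzr/; trying suffixes from longest down, /zr/ is the first permitted one, so coda /z/ | onset /zr/.
Syllabification: wosn.zesr.zez.zru.
Classifying each syllable: /wosn/ (closed), /zesr/ (closed), /zez/ (closed), /zru/ (open).
Closed syllables: 3.

3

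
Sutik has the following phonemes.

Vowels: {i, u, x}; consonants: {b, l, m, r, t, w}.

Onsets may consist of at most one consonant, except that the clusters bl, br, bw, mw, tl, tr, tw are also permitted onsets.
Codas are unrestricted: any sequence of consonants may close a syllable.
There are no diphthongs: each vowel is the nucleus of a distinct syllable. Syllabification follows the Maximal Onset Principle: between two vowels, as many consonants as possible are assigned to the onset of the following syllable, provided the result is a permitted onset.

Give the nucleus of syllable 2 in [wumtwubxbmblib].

Vowels present: u, u, x, i; each is a nucleus, giving 4 syllables.
The second nucleus (vowel 2 from the left) is /u/.

u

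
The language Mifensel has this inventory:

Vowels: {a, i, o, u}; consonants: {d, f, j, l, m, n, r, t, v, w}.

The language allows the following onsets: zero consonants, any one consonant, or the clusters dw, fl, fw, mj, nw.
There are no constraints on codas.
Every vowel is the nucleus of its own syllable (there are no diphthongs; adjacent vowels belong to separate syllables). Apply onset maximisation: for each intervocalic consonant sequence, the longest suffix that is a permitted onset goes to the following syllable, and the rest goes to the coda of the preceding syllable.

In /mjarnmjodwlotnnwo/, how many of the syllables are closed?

3

Nuclei (vowels): a, o, o, o → 4 syllables.
/a…o/ gap (V1→V2): /rnmj/; trying suffixes from longest down, /mj/ is the first permitted one, so coda /rn/ | onset /mj/.
/o…o/ gap (V2→V3): /dwl/; trying suffixes from longest down, /l/ is the first permitted one, so coda /dw/ | onset /l/.
/o…o/ gap (V3→V4): /tnnw/ — longest licit onset from the right is /nw/, leaving /tn/ as coda.
Putting it together: mjarn.mjodw.lotn.nwo.
Classifying each syllable: /mjarn/ (closed), /mjodw/ (closed), /lotn/ (closed), /nwo/ (open).
Closed syllables: 3.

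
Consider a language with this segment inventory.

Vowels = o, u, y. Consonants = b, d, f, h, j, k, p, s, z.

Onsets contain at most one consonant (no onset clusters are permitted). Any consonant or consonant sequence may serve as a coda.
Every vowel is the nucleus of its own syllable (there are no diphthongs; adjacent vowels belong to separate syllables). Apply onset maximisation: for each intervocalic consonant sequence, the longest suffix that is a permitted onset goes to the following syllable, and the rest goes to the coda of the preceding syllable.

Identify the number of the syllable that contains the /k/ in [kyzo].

Vowels present: y, o; each is a nucleus, giving 2 syllables.
Between /y/ (V1) and /o/ (V2): /z/ is a single consonant, so it becomes the next onset.
Putting it together: ky.zo.
The /k/ is in the onset of syllable 1 (/ky/).

1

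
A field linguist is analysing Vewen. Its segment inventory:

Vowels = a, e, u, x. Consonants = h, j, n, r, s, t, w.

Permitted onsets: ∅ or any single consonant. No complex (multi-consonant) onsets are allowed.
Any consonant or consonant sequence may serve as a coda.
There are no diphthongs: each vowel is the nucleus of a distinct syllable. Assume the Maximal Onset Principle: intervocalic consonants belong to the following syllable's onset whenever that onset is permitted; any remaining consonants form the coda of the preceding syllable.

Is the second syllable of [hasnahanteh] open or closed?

open

The vowels are a, a, a, e — 4 nuclei, so 4 syllables.
V1 /a/ – V2 /a/: /sn/ — longest licit onset from the right is /n/, leaving /s/ as coda.
V2 /a/ – V3 /a/: /h/ is a single consonant, so it becomes the next onset.
V3 /a/ – V4 /e/: /nt/ — longest licit onset from the right is /t/, leaving /n/ as coda.
Putting it together: has.na.han.teh.
Syllable 2 is /na/; it ends in its nucleus with no coda, so it is open.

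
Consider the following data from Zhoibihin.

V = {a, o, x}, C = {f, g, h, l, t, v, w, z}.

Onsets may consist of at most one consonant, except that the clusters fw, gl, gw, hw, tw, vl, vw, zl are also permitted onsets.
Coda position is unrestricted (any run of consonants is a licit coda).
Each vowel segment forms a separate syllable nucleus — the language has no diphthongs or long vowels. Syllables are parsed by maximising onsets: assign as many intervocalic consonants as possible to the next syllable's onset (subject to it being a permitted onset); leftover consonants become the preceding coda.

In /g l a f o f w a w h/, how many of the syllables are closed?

1

Vowels present: a, o, a; each is a nucleus, giving 3 syllables.
V1 /a/ – V2 /o/: /f/ is a single consonant, so it becomes the next onset.
V2 /o/ – V3 /a/: /fw/ — entire cluster is a permitted onset → onset /fw/, coda ∅.
Syllabification: gla.fo.fwawh.
Classifying each syllable: /gla/ (open), /fo/ (open), /fwawh/ (closed).
Closed syllables: 1.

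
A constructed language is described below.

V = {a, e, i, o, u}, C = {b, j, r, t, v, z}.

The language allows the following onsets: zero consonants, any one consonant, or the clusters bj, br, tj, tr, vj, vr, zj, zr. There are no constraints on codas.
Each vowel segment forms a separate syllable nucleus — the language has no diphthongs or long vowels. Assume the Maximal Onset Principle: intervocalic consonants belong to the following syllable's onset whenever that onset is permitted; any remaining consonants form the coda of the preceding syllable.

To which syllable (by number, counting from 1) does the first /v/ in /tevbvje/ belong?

Vowels present: e, e; each is a nucleus, giving 2 syllables.
σ1/σ2 boundary: /vbvj/; trying suffixes from longest down, /vj/ is the first permitted one, so coda /vb/ | onset /vj/.
So the parse is tevb.vje.
The first /v/ is in the coda of syllable 1 (/tevb/).

1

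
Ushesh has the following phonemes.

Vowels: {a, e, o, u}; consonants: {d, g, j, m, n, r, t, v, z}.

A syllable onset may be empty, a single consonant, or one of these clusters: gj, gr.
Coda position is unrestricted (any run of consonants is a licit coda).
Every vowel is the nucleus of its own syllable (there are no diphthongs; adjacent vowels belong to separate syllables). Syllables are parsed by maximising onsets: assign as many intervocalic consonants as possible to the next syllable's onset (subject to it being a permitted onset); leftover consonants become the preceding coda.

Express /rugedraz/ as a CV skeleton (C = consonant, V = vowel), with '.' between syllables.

CV.CVC.CVC

Vowels present: u, e, a; each is a nucleus, giving 3 syllables.
σ1/σ2 boundary: /g/ → onset of the next syllable (single consonants are always licit onsets).
σ2/σ3 boundary: /dr/ splits as /d/ + /r/ (/r/ is the longest suffix that is a licit onset).
Putting it together: ru.ged.raz.
Mapping each syllable to C/V: /ru/ → CV, /ged/ → CVC, /raz/ → CVC.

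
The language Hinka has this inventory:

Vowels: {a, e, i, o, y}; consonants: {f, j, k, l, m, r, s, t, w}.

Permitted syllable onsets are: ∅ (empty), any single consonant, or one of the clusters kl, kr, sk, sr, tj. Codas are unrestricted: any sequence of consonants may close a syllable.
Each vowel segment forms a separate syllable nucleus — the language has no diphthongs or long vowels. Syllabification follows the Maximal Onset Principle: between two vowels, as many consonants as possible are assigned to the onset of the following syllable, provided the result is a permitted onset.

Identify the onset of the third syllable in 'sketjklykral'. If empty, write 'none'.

kr

Vowels present: e, y, a; each is a nucleus, giving 3 syllables.
V1 /e/ – V2 /y/: /tjkl/; trying suffixes from longest down, /kl/ is the first permitted one, so coda /tj/ | onset /kl/.
V2 /y/ – V3 /a/: cluster /kr/ — /kr/ is itself a permitted onset, so the whole cluster goes right; preceding coda = ∅.
Syllabification: sketj.kly.kral.
Syllable 3 is /kral/: onset /kr/, nucleus /a/, coda /l/.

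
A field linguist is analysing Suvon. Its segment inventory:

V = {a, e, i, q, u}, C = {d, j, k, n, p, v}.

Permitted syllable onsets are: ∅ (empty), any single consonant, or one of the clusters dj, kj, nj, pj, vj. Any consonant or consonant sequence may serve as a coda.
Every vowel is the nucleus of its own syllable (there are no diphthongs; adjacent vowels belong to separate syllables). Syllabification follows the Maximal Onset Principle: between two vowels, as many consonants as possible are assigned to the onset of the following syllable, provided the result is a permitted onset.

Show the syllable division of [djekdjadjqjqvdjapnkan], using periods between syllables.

Vowels present: e, a, q, q, a, a; each is a nucleus, giving 6 syllables.
σ1/σ2 boundary: cluster /kdj/ — the longest permitted-onset suffix is /dj/; onset = /dj/, preceding coda = /k/.
σ2/σ3 boundary: cluster /dj/ — /dj/ is itself a permitted onset, so the whole cluster goes right; preceding coda = ∅.
σ3/σ4 boundary: /j/ is a single consonant, so it becomes the next onset.
σ4/σ5 boundary: /vdj/ splits as /v/ + /dj/ (/dj/ is the longest suffix that is a licit onset).
σ5/σ6 boundary: /pnk/; trying suffixes from longest down, /k/ is the first permitted one, so coda /pn/ | onset /k/.

djek.dja.djq.jqv.djapn.kan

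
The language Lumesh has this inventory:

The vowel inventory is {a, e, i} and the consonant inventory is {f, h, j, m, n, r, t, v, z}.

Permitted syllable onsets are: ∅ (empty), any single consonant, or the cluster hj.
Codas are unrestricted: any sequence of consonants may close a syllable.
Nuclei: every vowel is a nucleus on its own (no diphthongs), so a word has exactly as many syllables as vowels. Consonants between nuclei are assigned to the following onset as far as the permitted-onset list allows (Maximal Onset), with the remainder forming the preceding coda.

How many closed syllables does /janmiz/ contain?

2

The vowels are a, i — 2 nuclei, so 2 syllables.
σ1/σ2 boundary: cluster /nm/ — the longest permitted-onset suffix is /m/; onset = /m/, preceding coda = /n/.
Putting it together: jan.miz.
Classifying each syllable: /jan/ (closed), /miz/ (closed).
Closed syllables: 2.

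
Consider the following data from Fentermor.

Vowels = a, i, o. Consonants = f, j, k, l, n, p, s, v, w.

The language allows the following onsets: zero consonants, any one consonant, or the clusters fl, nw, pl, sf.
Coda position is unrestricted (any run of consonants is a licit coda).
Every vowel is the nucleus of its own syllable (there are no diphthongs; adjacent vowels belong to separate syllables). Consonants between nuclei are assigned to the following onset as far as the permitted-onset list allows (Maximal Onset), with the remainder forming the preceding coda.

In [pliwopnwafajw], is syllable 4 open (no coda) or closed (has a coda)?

closed

The vowels are i, o, a, a — 4 nuclei, so 4 syllables.
Between /i/ (V1) and /o/ (V2): /w/ → onset of the next syllable (single consonants are always licit onsets).
Between /o/ (V2) and /a/ (V3): /pnw/ splits as /p/ + /nw/ (/nw/ is the longest suffix that is a licit onset).
Between /a/ (V3) and /a/ (V4): /f/ is a single consonant, so it becomes the next onset.
So the parse is pli.wop.nwa.fajw.
Syllable 4 is /fajw/ with coda /jw/, so it is closed.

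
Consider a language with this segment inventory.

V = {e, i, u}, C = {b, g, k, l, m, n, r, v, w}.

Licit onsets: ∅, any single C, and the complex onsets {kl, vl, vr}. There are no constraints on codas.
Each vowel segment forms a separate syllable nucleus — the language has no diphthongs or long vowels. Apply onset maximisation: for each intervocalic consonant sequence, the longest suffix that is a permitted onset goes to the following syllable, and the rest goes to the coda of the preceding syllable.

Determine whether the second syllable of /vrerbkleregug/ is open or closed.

Vowels present: e, e, e, u; each is a nucleus, giving 4 syllables.
V1 /e/ – V2 /e/: cluster /rbkl/ — the longest permitted-onset suffix is /kl/; onset = /kl/, preceding coda = /rb/.
V2 /e/ – V3 /e/: /r/ is a single consonant, so it becomes the next onset.
V3 /e/ – V4 /u/: /g/ is a single consonant, so it becomes the next onset.
Result: vrerb.kle.re.gug.
Syllable 2 is /kle/; it ends in its nucleus with no coda, so it is open.

open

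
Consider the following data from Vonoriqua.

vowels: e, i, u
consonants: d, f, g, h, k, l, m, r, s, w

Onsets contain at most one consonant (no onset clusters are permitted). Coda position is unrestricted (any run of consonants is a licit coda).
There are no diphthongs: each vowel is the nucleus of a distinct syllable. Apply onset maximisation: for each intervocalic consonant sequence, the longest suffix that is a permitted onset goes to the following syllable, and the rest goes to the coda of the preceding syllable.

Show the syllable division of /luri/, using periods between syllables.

Nuclei (vowels): u, i → 2 syllables.
/u…i/ gap (V1→V2): /r/ is a single consonant, so it becomes the next onset.

lu.ri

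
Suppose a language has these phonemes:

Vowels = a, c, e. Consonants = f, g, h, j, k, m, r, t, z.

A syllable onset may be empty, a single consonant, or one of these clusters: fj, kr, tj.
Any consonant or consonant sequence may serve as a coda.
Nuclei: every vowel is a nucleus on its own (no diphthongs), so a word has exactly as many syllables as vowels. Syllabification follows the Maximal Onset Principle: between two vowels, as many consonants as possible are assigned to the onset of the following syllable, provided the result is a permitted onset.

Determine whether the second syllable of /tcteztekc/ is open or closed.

closed

Vowels present: c, e, e, c; each is a nucleus, giving 4 syllables.
/c…e/ gap (V1→V2): just /t/ — single C goes to the following onset.
/e…e/ gap (V2→V3): cluster /zt/ — the longest permitted-onset suffix is /t/; onset = /t/, preceding coda = /z/.
/e…c/ gap (V3→V4): /k/ is a single consonant, so it becomes the next onset.
So the parse is tc.tez.te.kc.
Syllable 2 is /tez/ with coda /z/, so it is closed.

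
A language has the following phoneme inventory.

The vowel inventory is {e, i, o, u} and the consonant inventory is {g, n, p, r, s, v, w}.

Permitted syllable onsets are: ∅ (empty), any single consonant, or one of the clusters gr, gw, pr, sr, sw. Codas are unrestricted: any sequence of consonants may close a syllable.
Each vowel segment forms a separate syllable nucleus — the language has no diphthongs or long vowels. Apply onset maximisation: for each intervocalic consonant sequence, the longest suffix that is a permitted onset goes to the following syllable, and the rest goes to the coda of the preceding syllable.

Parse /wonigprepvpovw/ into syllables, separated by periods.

The vowels are o, i, e, o — 4 nuclei, so 4 syllables.
V1 /o/ – V2 /i/: just /n/ — single C goes to the following onset.
V2 /i/ – V3 /e/: cluster /gpr/ — the longest permitted-onset suffix is /pr/; onset = /pr/, preceding coda = /g/.
V3 /e/ – V4 /o/: cluster /pvp/ — the longest permitted-onset suffix is /p/; onset = /p/, preceding coda = /pv/.

wo.nig.prepv.povw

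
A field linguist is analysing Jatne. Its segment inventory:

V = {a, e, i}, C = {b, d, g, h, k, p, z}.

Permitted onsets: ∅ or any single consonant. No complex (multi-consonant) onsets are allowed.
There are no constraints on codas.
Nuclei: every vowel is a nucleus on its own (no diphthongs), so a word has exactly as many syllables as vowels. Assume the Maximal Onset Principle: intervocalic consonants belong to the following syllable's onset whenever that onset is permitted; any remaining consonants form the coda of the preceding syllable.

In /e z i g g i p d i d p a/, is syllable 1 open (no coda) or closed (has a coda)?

Vowels present: e, i, i, i, a; each is a nucleus, giving 5 syllables.
/e…i/ gap (V1→V2): /z/ is a single consonant, so it becomes the next onset.
/i…i/ gap (V2→V3): /gg/ splits as /g/ + /g/ (/g/ is the longest suffix that is a licit onset).
/i…i/ gap (V3→V4): /pd/ splits as /p/ + /d/ (/d/ is the longest suffix that is a licit onset).
/i…a/ gap (V4→V5): cluster /dp/ — the longest permitted-onset suffix is /p/; onset = /p/, preceding coda = /d/.
Result: e.zig.gip.did.pa.
Syllable 1 is /e/; it ends in its nucleus with no coda, so it is open.

open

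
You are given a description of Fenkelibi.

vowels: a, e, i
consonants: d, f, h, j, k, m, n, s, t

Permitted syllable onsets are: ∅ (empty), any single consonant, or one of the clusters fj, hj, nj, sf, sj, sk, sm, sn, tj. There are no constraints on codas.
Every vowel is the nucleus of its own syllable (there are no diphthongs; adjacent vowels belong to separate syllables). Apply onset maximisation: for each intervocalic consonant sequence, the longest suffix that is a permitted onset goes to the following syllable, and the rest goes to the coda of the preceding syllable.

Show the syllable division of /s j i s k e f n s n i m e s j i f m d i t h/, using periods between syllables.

The vowels are i, e, i, e, i, i — 6 nuclei, so 6 syllables.
V1 /i/ – V2 /e/: /sk/ is a licit onset in full, so it all attaches to the next syllable.
V2 /e/ – V3 /i/: /fnsn/ — longest licit onset from the right is /sn/, leaving /fn/ as coda.
V3 /i/ – V4 /e/: just /m/ — single C goes to the following onset.
V4 /e/ – V5 /i/: /sj/ is a licit onset in full, so it all attaches to the next syllable.
V5 /i/ – V6 /i/: cluster /fmd/ — the longest permitted-onset suffix is /d/; onset = /d/, preceding coda = /fm/.

sji.skefn.sni.me.sjifm.dith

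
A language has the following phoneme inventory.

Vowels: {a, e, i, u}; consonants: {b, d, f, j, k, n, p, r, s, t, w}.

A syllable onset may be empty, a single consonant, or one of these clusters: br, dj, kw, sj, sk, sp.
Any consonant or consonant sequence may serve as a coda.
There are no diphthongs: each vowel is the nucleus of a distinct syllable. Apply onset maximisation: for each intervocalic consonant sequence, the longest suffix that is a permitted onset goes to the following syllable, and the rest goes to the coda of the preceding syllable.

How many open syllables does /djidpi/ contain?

1

Vowels present: i, i; each is a nucleus, giving 2 syllables.
V1 /i/ – V2 /i/: cluster /dp/ — the longest permitted-onset suffix is /p/; onset = /p/, preceding coda = /d/.
Syllabification: djid.pi.
Classifying each syllable: /djid/ (closed), /pi/ (open).
Open syllables: 1.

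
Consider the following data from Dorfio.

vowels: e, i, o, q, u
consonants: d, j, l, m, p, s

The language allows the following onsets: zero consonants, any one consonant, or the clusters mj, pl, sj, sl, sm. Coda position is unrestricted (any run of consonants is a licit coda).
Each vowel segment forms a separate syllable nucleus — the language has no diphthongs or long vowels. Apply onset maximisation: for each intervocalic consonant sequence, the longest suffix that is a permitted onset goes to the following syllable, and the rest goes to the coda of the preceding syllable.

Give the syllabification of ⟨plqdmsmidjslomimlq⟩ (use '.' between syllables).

plqdm.smidj.slo.mim.lq

The vowels are q, i, o, i, q — 5 nuclei, so 5 syllables.
Between /q/ (V1) and /i/ (V2): /dmsm/; trying suffixes from longest down, /sm/ is the first permitted one, so coda /dm/ | onset /sm/.
Between /i/ (V2) and /o/ (V3): /djsl/ — longest licit onset from the right is /sl/, leaving /dj/ as coda.
Between /o/ (V3) and /i/ (V4): /m/ is a single consonant, so it becomes the next onset.
Between /i/ (V4) and /q/ (V5): /ml/ splits as /m/ + /l/ (/l/ is the longest suffix that is a licit onset).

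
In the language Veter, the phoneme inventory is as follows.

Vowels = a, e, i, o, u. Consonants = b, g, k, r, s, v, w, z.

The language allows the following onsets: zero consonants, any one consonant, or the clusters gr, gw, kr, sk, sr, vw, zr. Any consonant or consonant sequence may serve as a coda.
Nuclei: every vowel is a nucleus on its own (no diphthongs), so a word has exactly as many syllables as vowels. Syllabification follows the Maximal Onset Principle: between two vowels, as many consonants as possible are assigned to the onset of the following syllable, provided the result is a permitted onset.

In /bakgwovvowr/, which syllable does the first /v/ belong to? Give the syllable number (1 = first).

2

Nuclei (vowels): a, o, o → 3 syllables.
Between /a/ (V1) and /o/ (V2): /kgw/ — longest licit onset from the right is /gw/, leaving /k/ as coda.
Between /o/ (V2) and /o/ (V3): /vv/; trying suffixes from longest down, /v/ is the first permitted one, so coda /v/ | onset /v/.
Putting it together: bak.gwov.vowr.
The first /v/ is in the coda of syllable 2 (/gwov/).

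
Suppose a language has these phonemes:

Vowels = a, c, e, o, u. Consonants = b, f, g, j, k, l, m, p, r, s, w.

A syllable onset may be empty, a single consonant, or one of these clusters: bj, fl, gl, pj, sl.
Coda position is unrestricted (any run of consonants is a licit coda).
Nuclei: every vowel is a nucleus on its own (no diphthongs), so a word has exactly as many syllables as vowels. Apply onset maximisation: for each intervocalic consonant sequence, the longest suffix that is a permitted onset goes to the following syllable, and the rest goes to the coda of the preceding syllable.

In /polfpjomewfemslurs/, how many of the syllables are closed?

4

The vowels are o, o, e, e, u — 5 nuclei, so 5 syllables.
/o…o/ gap (V1→V2): cluster /lfpj/ — the longest permitted-onset suffix is /pj/; onset = /pj/, preceding coda = /lf/.
/o…e/ gap (V2→V3): /m/ is a single consonant, so it becomes the next onset.
/e…e/ gap (V3→V4): cluster /wf/ — the longest permitted-onset suffix is /f/; onset = /f/, preceding coda = /w/.
/e…u/ gap (V4→V5): cluster /msl/ — the longest permitted-onset suffix is /sl/; onset = /sl/, preceding coda = /m/.
Putting it together: polf.pjo.mew.fem.slurs.
Classifying each syllable: /polf/ (closed), /pjo/ (open), /mew/ (closed), /fem/ (closed), /slurs/ (closed).
Closed syllables: 4.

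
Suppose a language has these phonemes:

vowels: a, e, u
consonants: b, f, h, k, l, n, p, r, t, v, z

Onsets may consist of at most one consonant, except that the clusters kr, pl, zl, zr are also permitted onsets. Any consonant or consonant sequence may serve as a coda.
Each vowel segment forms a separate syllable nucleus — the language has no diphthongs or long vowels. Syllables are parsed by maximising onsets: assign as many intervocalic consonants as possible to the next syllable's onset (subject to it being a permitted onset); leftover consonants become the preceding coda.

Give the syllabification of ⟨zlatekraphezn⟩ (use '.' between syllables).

zla.te.krap.hezn

The vowels are a, e, a, e — 4 nuclei, so 4 syllables.
σ1/σ2 boundary: /t/ is a single consonant, so it becomes the next onset.
σ2/σ3 boundary: cluster /kr/ — /kr/ is itself a permitted onset, so the whole cluster goes right; preceding coda = ∅.
σ3/σ4 boundary: /ph/; trying suffixes from longest down, /h/ is the first permitted one, so coda /p/ | onset /h/.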